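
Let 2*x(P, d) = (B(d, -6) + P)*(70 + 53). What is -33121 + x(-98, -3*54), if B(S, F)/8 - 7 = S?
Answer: -115408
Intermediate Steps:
B(S, F) = 56 + 8*S
x(P, d) = 3444 + 492*d + 123*P/2 (x(P, d) = (((56 + 8*d) + P)*(70 + 53))/2 = ((56 + P + 8*d)*123)/2 = (6888 + 123*P + 984*d)/2 = 3444 + 492*d + 123*P/2)
-33121 + x(-98, -3*54) = -33121 + (3444 + 492*(-3*54) + (123/2)*(-98)) = -33121 + (3444 + 492*(-162) - 6027) = -33121 + (3444 - 79704 - 6027) = -33121 - 82287 = -115408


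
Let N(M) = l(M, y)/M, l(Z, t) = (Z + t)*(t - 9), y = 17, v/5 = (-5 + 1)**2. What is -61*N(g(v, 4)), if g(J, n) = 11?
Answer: -13664/11 ≈ -1242.2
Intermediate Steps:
v = 80 (v = 5*(-5 + 1)**2 = 5*(-4)**2 = 5*16 = 80)
l(Z, t) = (-9 + t)*(Z + t) (l(Z, t) = (Z + t)*(-9 + t) = (-9 + t)*(Z + t))
N(M) = (136 + 8*M)/M (N(M) = (17**2 - 9*M - 9*17 + M*17)/M = (289 - 9*M - 153 + 17*M)/M = (136 + 8*M)/M)
-61*N(g(v, 4)) = -61*(8 + 136/11) = -61*224/11 = -13664/11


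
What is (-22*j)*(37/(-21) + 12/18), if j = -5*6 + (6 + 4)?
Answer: -10120/21 ≈ -481.90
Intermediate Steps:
j = -20 (j = -30 + 10 = -20)
(-22*j)*(37/(-21) + 12/18) = (-22*(-20))*(37/(-21) + 12/18) = 440*(37*(-1/21) + 12*(1/18)) = 440*(-37/21 + ⅔) = 440*(-23/21) = -10120/21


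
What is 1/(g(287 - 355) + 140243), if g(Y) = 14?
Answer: 1/140257 ≈ 7.1298e-6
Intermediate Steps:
1/(g(287 - 355) + 140243) = 1/(14 + 140243) = 1/140257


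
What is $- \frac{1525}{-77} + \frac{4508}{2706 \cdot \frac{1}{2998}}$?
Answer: $\frac{47490019}{9471} \approx 5014.3$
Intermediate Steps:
$- \frac{1525}{-77} + \frac{4508}{2706 \cdot \frac{1}{2998}} = \left(-1525\right) \left(- \frac{1}{77}\right) + \frac{4508}{2706 \cdot \frac{1}{2998}} = \frac{1525}{77} + \frac{4508}{\frac{1353}{1499}} = \frac{1525}{77} + 4508 \cdot \frac{1499}{1353} = \frac{1525}{77} + \frac{6757492}{1353} = \frac{47490019}{9471}$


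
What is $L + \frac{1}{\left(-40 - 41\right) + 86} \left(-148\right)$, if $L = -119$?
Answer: $- \frac{743}{5} \approx -148.6$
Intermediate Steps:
$L + \frac{1}{\left(-40 - 41\right) + 86} \left(-148\right) = -119 + \frac{1}{\left(-40 - 41\right) + 86} \left(-148\right) = -119 + \frac{1}{-81 + 86} \left(-148\right) = -119 + \frac{1}{5} \left(-148\right) = -119 - \frac{148}{5} = - \frac{743}{5}$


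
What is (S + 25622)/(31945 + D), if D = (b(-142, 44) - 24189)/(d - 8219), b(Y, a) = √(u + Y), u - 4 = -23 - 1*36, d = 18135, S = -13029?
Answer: 1148508054806/2913228631041 - 3626*I*√197/2913228631041 ≈ 0.39424 - 1.747e-8*I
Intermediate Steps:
u = -55 (u = 4 + (-23 - 1*36) = 4 + (-23 - 36) = 4 - 59 = -55)
b(Y, a) = √(-55 + Y)
D = -24189/9916 + I*√197/9916 (D = (√(-55 - 142) - 24189)/(18135 - 8219) = (√(-197) - 24189)/9916 = (I*√197 - 24189)*(1/9916) = (-24189 + I*√197)*(1/9916) = -24189/9916 + I*√197/9916 ≈ -2.4394 + 0.0014155*I)
(S + 25622)/(31945 + D) = (-13029 + 25622)/(31945 + (-24189/9916 + I*√197/9916)) = 12593/(316742431/9916 + I*√197/9916)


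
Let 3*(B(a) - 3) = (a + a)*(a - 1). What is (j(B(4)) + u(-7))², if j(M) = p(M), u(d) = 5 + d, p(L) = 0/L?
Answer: 4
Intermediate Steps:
p(L) = 0
B(a) = 3 + 2*a*(-1 + a)/3 (B(a) = 3 + ((a + a)*(a - 1))/3 = 3 + ((2*a)*(-1 + a))/3 = 3 + (2*a*(-1 + a))/3 = 3 + 2*a*(-1 + a)/3)
j(M) = 0
(j(B(4)) + u(-7))² = (0 + (5 - 7))² = (0 - 2)² = (-2)² = 4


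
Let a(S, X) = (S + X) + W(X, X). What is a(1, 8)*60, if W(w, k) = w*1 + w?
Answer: 1500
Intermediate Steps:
W(w, k) = 2*w (W(w, k) = w + w = 2*w)
a(S, X) = S + 3*X (a(S, X) = (S + X) + 2*X = S + 3*X)
a(1, 8)*60 = (1 + 3*8)*60 = (1 + 24)*60 = 25*60 = 1500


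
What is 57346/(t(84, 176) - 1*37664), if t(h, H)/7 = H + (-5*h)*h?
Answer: -28673/141696 ≈ -0.20236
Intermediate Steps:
t(h, H) = -35*h**2 + 7*H (t(h, H) = 7*(H + (-5*h)*h) = 7*(H - 5*h**2) = -35*h**2 + 7*H)
57346/(t(84, 176) - 1*37664) = 57346/((-35*84**2 + 7*176) - 1*37664) = 57346/((-35*7056 + 1232) - 37664) = 57346/((-246960 + 1232) - 37664) = 57346/(-245728 - 37664) = 57346/(-283392) = 57346*(-1/283392) = -28673/141696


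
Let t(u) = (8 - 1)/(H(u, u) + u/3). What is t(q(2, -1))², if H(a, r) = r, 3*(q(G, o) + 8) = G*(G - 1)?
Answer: 3969/7744 ≈ 0.51253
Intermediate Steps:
q(G, o) = -8 + G*(-1 + G)/3 (q(G, o) = -8 + (G*(G - 1))/3 = -8 + (G*(-1 + G))/3 = -8 + G*(-1 + G)/3)
t(u) = 21/(4*u) (t(u) = (8 - 1)/(u + u/3) = 7/(u + u*(⅓)) = 7/(u + u/3) = 7/((4*u/3)) = 7*(3/(4*u)) = 21/(4*u))
t(q(2, -1))² = (21/(4*(-8 - ⅓*2 + (⅓)*2²)))² = (21/(4*(-8 - ⅔ + (⅓)*4)))² = (21/(4*(-8 - ⅔ + 4/3)))² = (21/(4*(-22/3)))² = ((21/4)*(-3/22))² = (-63/88)² = 3969/7744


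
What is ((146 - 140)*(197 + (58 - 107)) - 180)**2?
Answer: 501264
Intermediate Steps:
((146 - 140)*(197 + (58 - 107)) - 180)**2 = (6*(197 - 49) - 180)**2 = (6*148 - 180)**2 = (888 - 180)**2 = 708**2 = 501264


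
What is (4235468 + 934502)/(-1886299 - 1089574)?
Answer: -5169970/2975873 ≈ -1.7373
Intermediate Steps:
(4235468 + 934502)/(-1886299 - 1089574) = 5169970/(-2975873) = 5169970*(-1/2975873) = -5169970/2975873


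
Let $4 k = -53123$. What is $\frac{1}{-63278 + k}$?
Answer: $- \frac{4}{306235} \approx -1.3062 \cdot 10^{-5}$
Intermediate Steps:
$k = - \frac{53123}{4}$ ($k = \frac{1}{4} \left(-53123\right) = - \frac{53123}{4} \approx -13281.0$)
$\frac{1}{-63278 + k} = \frac{1}{-63278 - \frac{53123}{4}} = \frac{1}{- \frac{306235}{4}} = - \frac{4}{306235}$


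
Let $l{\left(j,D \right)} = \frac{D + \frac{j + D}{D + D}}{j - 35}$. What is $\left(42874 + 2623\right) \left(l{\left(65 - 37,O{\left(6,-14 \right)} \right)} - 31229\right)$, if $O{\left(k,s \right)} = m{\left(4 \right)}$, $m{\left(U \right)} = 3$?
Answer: $- \frac{8525273357}{6} \approx -1.4209 \cdot 10^{9}$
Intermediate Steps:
$O{\left(k,s \right)} = 3$
$l{\left(j,D \right)} = \frac{D + \frac{D + j}{2 D}}{-35 + j}$
$\left(42874 + 2623\right) \left(l{\left(65 - 37,O{\left(6,-14 \right)} \right)} - 31229\right) = \left(42874 + 2623\right) \left(\frac{3 + \left(65 - 37\right) + 2 \cdot 3^{2}}{2 \cdot 3 \left(-35 + \left(65 - 37\right)\right)} - 31229\right) = 45497 \left(\frac{1}{2} \cdot \frac{1}{3} \frac{1}{-35 + \left(65 - 37\right)} \left(3 + \left(65 - 37\right) + 2 \cdot 9\right) - 31229\right) = 45497 \left(\frac{1}{2} \cdot \frac{1}{3} \frac{1}{-35 + 28} \left(3 + 28 + 18\right) - 31229\right) = 45497 \left(\frac{1}{2} \cdot \frac{1}{3} \frac{1}{-7} \cdot 49 - 31229\right) = 45497 \left(\frac{1}{2} \cdot \frac{1}{3} \left(- \frac{1}{7}\right) 49 - 31229\right) = 45497 \left(- \frac{7}{6} - 31229\right) = 45497 \left(- \frac{187381}{6}\right) = - \frac{8525273357}{6}$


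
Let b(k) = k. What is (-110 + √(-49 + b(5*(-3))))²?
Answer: 12036 - 1760*I ≈ 12036.0 - 1760.0*I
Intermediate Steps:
(-110 + √(-49 + b(5*(-3))))² = (-110 + √(-49 + 5*(-3)))² = (-110 + √(-49 - 15))² = (-110 + √(-64))² = (-110 + 8*I)²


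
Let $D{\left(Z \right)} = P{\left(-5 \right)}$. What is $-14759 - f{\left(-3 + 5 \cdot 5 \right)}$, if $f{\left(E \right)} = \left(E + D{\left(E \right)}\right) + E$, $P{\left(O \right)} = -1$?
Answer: $-14802$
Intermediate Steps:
$D{\left(Z \right)} = -1$
$f{\left(E \right)} = -1 + 2 E$ ($f{\left(E \right)} = \left(E - 1\right) + E = \left(-1 + E\right) + E = -1 + 2 E$)
$-14759 - f{\left(-3 + 5 \cdot 5 \right)} = -14759 - \left(-1 + 2 \left(-3 + 5 \cdot 5\right)\right) = -14759 - \left(-1 + 2 \left(-3 + 25\right)\right) = -14759 - \left(-1 + 2 \cdot 22\right) = -14759 - \left(-1 + 44\right) = -14759 - 43 = -14802$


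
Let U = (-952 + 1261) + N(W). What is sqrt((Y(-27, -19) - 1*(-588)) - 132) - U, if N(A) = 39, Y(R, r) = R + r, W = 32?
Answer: -348 + sqrt(410) ≈ -327.75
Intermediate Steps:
U = 348 (U = (-952 + 1261) + 39 = 309 + 39 = 348)
sqrt((Y(-27, -19) - 1*(-588)) - 132) - U = sqrt(((-27 - 19) - 1*(-588)) - 132) - 1*348 = sqrt((-46 + 588) - 132) - 348 = sqrt(542 - 132) - 348 = sqrt(410) - 348 = -348 + sqrt(410)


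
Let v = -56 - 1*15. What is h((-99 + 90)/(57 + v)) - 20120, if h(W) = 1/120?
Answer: -2414399/120 ≈ -20120.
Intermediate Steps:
v = -71 (v = -56 - 15 = -71)
h(W) = 1/120
h((-99 + 90)/(57 + v)) - 20120 = 1/120 - 20120 = -2414399/120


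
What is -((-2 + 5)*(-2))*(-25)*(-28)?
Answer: 4200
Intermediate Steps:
-((-2 + 5)*(-2))*(-25)*(-28) = -(3*(-2))*(-25)*(-28) = -(-6*(-25))*(-28) = -150*(-28) = -1*(-4200) = 4200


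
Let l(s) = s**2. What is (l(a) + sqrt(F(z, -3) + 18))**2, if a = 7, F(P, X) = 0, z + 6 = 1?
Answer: 2419 + 294*sqrt(2) ≈ 2834.8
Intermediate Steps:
z = -5 (z = -6 + 1 = -5)
(l(a) + sqrt(F(z, -3) + 18))**2 = (7**2 + sqrt(0 + 18))**2 = (49 + sqrt(18))**2 = (49 + 3*sqrt(2))**2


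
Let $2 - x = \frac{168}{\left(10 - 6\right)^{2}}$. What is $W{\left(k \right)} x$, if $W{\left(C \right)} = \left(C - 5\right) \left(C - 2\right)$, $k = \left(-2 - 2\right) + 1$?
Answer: $-340$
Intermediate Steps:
$k = -3$ ($k = -4 + 1 = -3$)
$W{\left(C \right)} = \left(-5 + C\right) \left(-2 + C\right)$
$x = - \frac{17}{2}$ ($x = 2 - \frac{168}{\left(10 - 6\right)^{2}} = 2 - \frac{168}{4^{2}} = 2 - \frac{168}{16} = 2 - 168 \cdot \frac{1}{16} = 2 - \frac{21}{2} = - \frac{17}{2} \approx -8.5$)
$W{\left(k \right)} x = \left(10 + \left(-3\right)^{2} - -21\right) \left(- \frac{17}{2}\right) = \left(10 + 9 + 21\right) \left(- \frac{17}{2}\right) = 40 \left(- \frac{17}{2}\right) = -340$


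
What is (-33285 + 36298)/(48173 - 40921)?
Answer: 3013/7252 ≈ 0.41547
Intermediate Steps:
(-33285 + 36298)/(48173 - 40921) = 3013/7252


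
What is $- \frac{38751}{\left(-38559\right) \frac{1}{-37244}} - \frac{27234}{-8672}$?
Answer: $- \frac{2085791104027}{55730608} \approx -37426.0$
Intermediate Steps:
$- \frac{38751}{\left(-38559\right) \frac{1}{-37244}} - \frac{27234}{-8672} = - \frac{38751}{\left(-38559\right) \left(- \frac{1}{37244}\right)} - - \frac{13617}{4336} = - \frac{38751}{\frac{38559}{37244}} + \frac{13617}{4336} = \left(-38751\right) \frac{37244}{38559} + \frac{13617}{4336} = - \frac{481080748}{12853} + \frac{13617}{4336} = - \frac{2085791104027}{55730608}$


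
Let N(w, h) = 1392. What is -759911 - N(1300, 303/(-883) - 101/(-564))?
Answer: -761303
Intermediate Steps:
-759911 - N(1300, 303/(-883) - 101/(-564)) = -759911 - 1*1392 = -759911 - 1392 = -761303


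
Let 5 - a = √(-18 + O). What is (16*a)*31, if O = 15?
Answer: 2480 - 496*I*√3 ≈ 2480.0 - 859.1*I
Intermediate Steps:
a = 5 - I*√3 (a = 5 - √(-18 + 15) = 5 - √(-3) = 5 - I*√3 ≈ 5.0 - 1.732*I)
(16*a)*31 = (16*(5 - I*√3))*31 = (80 - 16*I*√3)*31 = 2480 - 496*I*√3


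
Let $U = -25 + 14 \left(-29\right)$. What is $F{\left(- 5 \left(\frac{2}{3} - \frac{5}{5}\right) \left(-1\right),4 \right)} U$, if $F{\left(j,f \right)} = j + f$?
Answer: $- \frac{3017}{3} \approx -1005.7$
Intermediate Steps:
$U = -431$ ($U = -25 - 406 = -431$)
$F{\left(j,f \right)} = f + j$
$F{\left(- 5 \left(\frac{2}{3} - \frac{5}{5}\right) \left(-1\right),4 \right)} U = \left(4 + - 5 \left(\frac{2}{3} - \frac{5}{5}\right) \left(-1\right)\right) \left(-431\right) = \left(4 + - 5 \left(2 \cdot \frac{1}{3} - 1\right) \left(-1\right)\right) \left(-431\right) = \left(4 + - 5 \left(\frac{2}{3} - 1\right) \left(-1\right)\right) \left(-431\right) = \left(4 + \left(-5\right) \left(- \frac{1}{3}\right) \left(-1\right)\right) \left(-431\right) = \left(4 + \frac{5}{3} \left(-1\right)\right) \left(-431\right) = \left(4 - \frac{5}{3}\right) \left(-431\right) = \frac{7}{3} \left(-431\right) = - \frac{3017}{3}$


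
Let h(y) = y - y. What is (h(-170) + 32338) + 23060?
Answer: 55398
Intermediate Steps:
h(y) = 0
(h(-170) + 32338) + 23060 = (0 + 32338) + 23060 = 32338 + 23060 = 55398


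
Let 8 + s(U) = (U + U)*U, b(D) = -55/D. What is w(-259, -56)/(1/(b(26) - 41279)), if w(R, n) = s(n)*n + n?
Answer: 188279864780/13 ≈ 1.4483e+10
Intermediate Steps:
s(U) = -8 + 2*U² (s(U) = -8 + (U + U)*U = -8 + (2*U)*U = -8 + 2*U²)
w(R, n) = n + n*(-8 + 2*n²) (w(R, n) = (-8 + 2*n²)*n + n = n*(-8 + 2*n²) + n = n + n*(-8 + 2*n²))
w(-259, -56)/(1/(b(26) - 41279)) = (-56*(-7 + 2*(-56)²))/(1/(-55/26 - 41279)) = (-56*(-7 + 2*3136))/(1/(-55*1/26 - 41279)) = (-56*(-7 + 6272))/(1/(-55/26 - 41279)) = (-56*6265)/(1/(-1073309/26)) = -350840/(-26/1073309) = -350840*(-1073309/26) = 188279864780/13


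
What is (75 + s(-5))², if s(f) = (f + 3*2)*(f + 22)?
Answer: 8464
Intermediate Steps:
s(f) = (6 + f)*(22 + f) (s(f) = (f + 6)*(22 + f) = (6 + f)*(22 + f))
(75 + s(-5))² = (75 + (132 + (-5)² + 28*(-5)))² = (75 + (132 + 25 - 140))² = (75 + 17)² = 92² = 8464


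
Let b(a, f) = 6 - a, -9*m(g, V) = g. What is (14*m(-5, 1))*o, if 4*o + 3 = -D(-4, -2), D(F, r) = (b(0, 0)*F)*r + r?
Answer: -1715/18 ≈ -95.278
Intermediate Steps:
m(g, V) = -g/9
D(F, r) = r + 6*F*r (D(F, r) = ((6 - 1*0)*F)*r + r = ((6 + 0)*F)*r + r = (6*F)*r + r = 6*F*r + r = r + 6*F*r)
o = -49/4 (o = -¾ + (-(-2)*(1 + 6*(-4)))/4 = -¾ + (-(-2)*(1 - 24))/4 = -¾ + (-(-2)*(-23))/4 = -¾ + (-1*46)/4 = -¾ + (¼)*(-46) = -¾ - 23/2 = -49/4 ≈ -12.250)
(14*m(-5, 1))*o = (14*(-⅑*(-5)))*(-49/4) = (14*(5/9))*(-49/4) = (70/9)*(-49/4) = -1715/18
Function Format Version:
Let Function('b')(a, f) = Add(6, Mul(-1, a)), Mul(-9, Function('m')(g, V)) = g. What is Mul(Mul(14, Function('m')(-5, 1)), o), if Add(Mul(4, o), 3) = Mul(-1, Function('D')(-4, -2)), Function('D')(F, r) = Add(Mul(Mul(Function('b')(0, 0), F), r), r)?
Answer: Rational(-1715, 18) ≈ -95.278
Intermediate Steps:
Function('m')(g, V) = Mul(Rational(-1, 9), g)
Function('D')(F, r) = Add(r, Mul(6, F, r)) (Function('D')(F, r) = Add(Mul(Mul(Add(6, Mul(-1, 0)), F), r), r) = Add(Mul(Mul(Add(6, 0), F), r), r) = Add(Mul(Mul(6, F), r), r) = Add(Mul(6, F, r), r) = Add(r, Mul(6, F, r)))
o = Rational(-49, 4) (o = Add(Rational(-3, 4), Mul(Rational(1, 4), Mul(-1, Mul(-2, Add(1, Mul(6, -4)))))) = Add(Rational(-3, 4), Mul(Rational(1, 4), Mul(-1, Mul(-2, Add(1, -24))))) = Add(Rational(-3, 4), Mul(Rational(1, 4), Mul(-1, Mul(-2, -23)))) = Add(Rational(-3, 4), Mul(Rational(1, 4), Mul(-1, 46))) = Add(Rational(-3, 4), Mul(Rational(1, 4), -46)) = Add(Rational(-3, 4), Rational(-23, 2)) = Rational(-49, 4) ≈ -12.250)
Mul(Mul(14, Function('m')(-5, 1)), o) = Mul(Mul(14, Mul(Rational(-1, 9), -5)), Rational(-49, 4)) = Mul(Mul(14, Rational(5, 9)), Rational(-49, 4)) = Mul(Rational(70, 9), Rational(-49, 4)) = Rational(-1715, 18)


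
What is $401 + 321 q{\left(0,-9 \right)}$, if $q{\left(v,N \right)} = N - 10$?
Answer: $-5698$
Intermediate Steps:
$q{\left(v,N \right)} = -10 + N$
$401 + 321 q{\left(0,-9 \right)} = 401 + 321 \left(-10 - 9\right) = 401 + 321 \left(-19\right) = 401 - 6099 = -5698$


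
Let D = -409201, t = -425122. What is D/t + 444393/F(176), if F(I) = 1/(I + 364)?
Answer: 102017470520041/425122 ≈ 2.3997e+8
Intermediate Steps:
F(I) = 1/(364 + I)
D/t + 444393/F(176) = -409201/(-425122) + 444393/(1/(364 + 176)) = -409201*(-1/425122) + 444393/(1/540) = 409201/425122 + 444393/(1/540) = 409201/425122 + 444393*540 = 409201/425122 + 239972220 = 102017470520041/425122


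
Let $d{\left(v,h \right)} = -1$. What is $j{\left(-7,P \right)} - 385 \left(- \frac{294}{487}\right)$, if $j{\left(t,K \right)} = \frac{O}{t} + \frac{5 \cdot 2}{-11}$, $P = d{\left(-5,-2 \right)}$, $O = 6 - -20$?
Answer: $\frac{8542258}{37499} \approx 227.8$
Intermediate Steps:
$O = 26$ ($O = 6 + 20 = 26$)
$P = -1$
$j{\left(t,K \right)} = - \frac{10}{11} + \frac{26}{t}$ ($j{\left(t,K \right)} = \frac{26}{t} + \frac{5 \cdot 2}{-11} = \frac{26}{t} + 10 \left(- \frac{1}{11}\right) = \frac{26}{t} - \frac{10}{11} = - \frac{10}{11} + \frac{26}{t}$)
$j{\left(-7,P \right)} - 385 \left(- \frac{294}{487}\right) = \left(- \frac{10}{11} + \frac{26}{-7}\right) - 385 \left(- \frac{294}{487}\right) = \left(- \frac{10}{11} + 26 \left(- \frac{1}{7}\right)\right) - 385 \left(\left(-294\right) \frac{1}{487}\right) = \left(- \frac{10}{11} - \frac{26}{7}\right) - - \frac{113190}{487} = - \frac{356}{77} + \frac{113190}{487} = \frac{8542258}{37499}$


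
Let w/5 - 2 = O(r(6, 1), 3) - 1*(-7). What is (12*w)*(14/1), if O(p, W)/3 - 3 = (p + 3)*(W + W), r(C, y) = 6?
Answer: 151200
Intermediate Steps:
O(p, W) = 9 + 6*W*(3 + p) (O(p, W) = 9 + 3*((p + 3)*(W + W)) = 9 + 3*((3 + p)*(2*W)) = 9 + 3*(2*W*(3 + p)) = 9 + 6*W*(3 + p))
w = 900 (w = 10 + 5*((9 + 18*3 + 6*3*6) - 1*(-7)) = 10 + 5*((9 + 54 + 108) + 7) = 10 + 5*(171 + 7) = 10 + 5*178 = 10 + 890 = 900)
(12*w)*(14/1) = (12*900)*(14/1) = 10800*(14*1) = 10800*14 = 151200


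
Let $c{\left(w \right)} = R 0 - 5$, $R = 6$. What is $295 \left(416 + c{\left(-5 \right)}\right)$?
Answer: $121245$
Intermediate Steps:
$c{\left(w \right)} = -5$ ($c{\left(w \right)} = 6 \cdot 0 - 5 = 0 - 5 = -5$)
$295 \left(416 + c{\left(-5 \right)}\right) = 295 \left(416 - 5\right) = 295 \cdot 411 = 121245$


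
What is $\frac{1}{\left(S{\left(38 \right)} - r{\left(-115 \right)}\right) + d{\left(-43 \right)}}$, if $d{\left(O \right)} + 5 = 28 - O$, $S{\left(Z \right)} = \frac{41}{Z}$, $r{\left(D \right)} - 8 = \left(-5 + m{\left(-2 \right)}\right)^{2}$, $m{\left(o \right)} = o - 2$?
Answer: $- \frac{38}{833} \approx -0.045618$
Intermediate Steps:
$m{\left(o \right)} = -2 + o$
$r{\left(D \right)} = 89$ ($r{\left(D \right)} = 8 + \left(-5 - 4\right)^{2} = 8 + \left(-9\right)^{2} = 8 + 81 = 89$)
$d{\left(O \right)} = 23 - O$ ($d{\left(O \right)} = -5 - \left(-28 + O\right) = 23 - O$)
$\frac{1}{\left(S{\left(38 \right)} - r{\left(-115 \right)}\right) + d{\left(-43 \right)}} = \frac{1}{\left(\frac{41}{38} - 89\right) + \left(23 - -43\right)} = \frac{1}{\left(41 \cdot \frac{1}{38} - 89\right) + \left(23 + 43\right)} = \frac{1}{\left(\frac{41}{38} - 89\right) + 66} = \frac{1}{- \frac{3341}{38} + 66} = \frac{1}{- \frac{833}{38}} = - \frac{38}{833}$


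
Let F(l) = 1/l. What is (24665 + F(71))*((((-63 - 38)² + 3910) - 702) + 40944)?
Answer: 95183843248/71 ≈ 1.3406e+9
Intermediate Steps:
(24665 + F(71))*((((-63 - 38)² + 3910) - 702) + 40944) = (24665 + 1/71)*((((-63 - 38)² + 3910) - 702) + 40944) = (24665 + 1/71)*((((-101)² + 3910) - 702) + 40944) = 1751216*(((10201 + 3910) - 702) + 40944)/71 = 1751216*((14111 - 702) + 40944)/71 = 1751216*(13409 + 40944)/71 = (1751216/71)*54353 = 95183843248/71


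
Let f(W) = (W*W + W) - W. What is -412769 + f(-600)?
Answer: -52769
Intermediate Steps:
f(W) = W**2 (f(W) = (W**2 + W) - W = (W + W**2) - W = W**2)
-412769 + f(-600) = -412769 + (-600)**2 = -412769 + 360000 = -52769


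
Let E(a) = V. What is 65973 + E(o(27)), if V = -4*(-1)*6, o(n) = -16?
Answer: 65997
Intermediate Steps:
V = 24 (V = 4*6 = 24)
E(a) = 24
65973 + E(o(27)) = 65973 + 24 = 65997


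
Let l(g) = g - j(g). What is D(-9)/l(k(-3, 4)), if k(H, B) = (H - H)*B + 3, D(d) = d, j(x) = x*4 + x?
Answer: ¾ ≈ 0.75000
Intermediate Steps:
j(x) = 5*x (j(x) = 4*x + x = 5*x)
k(H, B) = 3 (k(H, B) = 0*B + 3 = 0 + 3 = 3)
l(g) = -4*g (l(g) = g - 5*g = -4*g)
D(-9)/l(k(-3, 4)) = -9/((-4*3)) = -9/(-12) = -9*(-1/12) = ¾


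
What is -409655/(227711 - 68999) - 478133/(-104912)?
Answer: 4113464917/2081349168 ≈ 1.9763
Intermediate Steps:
-409655/(227711 - 68999) - 478133/(-104912) = -409655/158712 - 478133*(-1/104912) = -409655*1/158712 + 478133/104912 = -409655/158712 + 478133/104912 = 4113464917/2081349168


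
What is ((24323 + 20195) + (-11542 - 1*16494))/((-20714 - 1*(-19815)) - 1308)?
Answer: -16482/2207 ≈ -7.4681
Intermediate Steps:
((24323 + 20195) + (-11542 - 1*16494))/((-20714 - 1*(-19815)) - 1308) = (44518 + (-11542 - 16494))/((-20714 + 19815) - 1308) = (44518 - 28036)/(-899 - 1308) = 16482/(-2207) = 16482*(-1/2207) = -16482/2207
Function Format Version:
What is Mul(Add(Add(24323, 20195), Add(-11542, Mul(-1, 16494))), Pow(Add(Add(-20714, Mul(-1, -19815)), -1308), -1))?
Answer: Rational(-16482, 2207) ≈ -7.4681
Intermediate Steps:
Mul(Add(Add(24323, 20195), Add(-11542, Mul(-1, 16494))), Pow(Add(Add(-20714, Mul(-1, -19815)), -1308), -1)) = Mul(Add(44518, Add(-11542, -16494)), Pow(Add(Add(-20714, 19815), -1308), -1)) = Mul(Add(44518, -28036), Pow(Add(-899, -1308), -1)) = Mul(16482, Pow(-2207, -1)) = Mul(16482, Rational(-1, 2207)) = Rational(-16482, 2207)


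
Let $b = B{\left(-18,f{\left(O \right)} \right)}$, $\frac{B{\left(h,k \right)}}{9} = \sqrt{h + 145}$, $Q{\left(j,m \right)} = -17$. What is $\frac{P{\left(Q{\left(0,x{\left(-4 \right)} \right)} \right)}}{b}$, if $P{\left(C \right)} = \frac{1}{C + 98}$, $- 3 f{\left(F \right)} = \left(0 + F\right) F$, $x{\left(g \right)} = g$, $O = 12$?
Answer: $\frac{\sqrt{127}}{92583} \approx 0.00012172$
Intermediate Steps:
$f{\left(F \right)} = - \frac{F^{2}}{3}$ ($f{\left(F \right)} = - \frac{\left(0 + F\right) F}{3} = - \frac{F F}{3} = - \frac{F^{2}}{3}$)
$B{\left(h,k \right)} = 9 \sqrt{145 + h}$ ($B{\left(h,k \right)} = 9 \sqrt{h + 145} = 9 \sqrt{145 + h}$)
$P{\left(C \right)} = \frac{1}{98 + C}$
$b = 9 \sqrt{127}$ ($b = 9 \sqrt{145 - 18} = 9 \sqrt{127} \approx 101.42$)
$\frac{P{\left(Q{\left(0,x{\left(-4 \right)} \right)} \right)}}{b} = \frac{1}{\left(98 - 17\right) 9 \sqrt{127}} = \frac{\frac{1}{1143} \sqrt{127}}{81} = \frac{\sqrt{127}}{92583}$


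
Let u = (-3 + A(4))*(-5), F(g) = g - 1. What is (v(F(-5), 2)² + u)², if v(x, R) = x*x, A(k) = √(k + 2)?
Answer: 1718871 - 13110*√6 ≈ 1.6868e+6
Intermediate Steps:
A(k) = √(2 + k)
F(g) = -1 + g
v(x, R) = x²
u = 15 - 5*√6 (u = (-3 + √(2 + 4))*(-5) = (-3 + √6)*(-5) = 15 - 5*√6 ≈ 2.7526)
(v(F(-5), 2)² + u)² = (((-1 - 5)²)² + (15 - 5*√6))² = (((-6)²)² + (15 - 5*√6))² = (36² + (15 - 5*√6))² = (1296 + (15 - 5*√6))² = (1311 - 5*√6)²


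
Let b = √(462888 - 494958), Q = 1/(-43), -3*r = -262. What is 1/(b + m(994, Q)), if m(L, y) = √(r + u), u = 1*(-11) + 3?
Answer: 3/(√714 + 3*I*√32070) ≈ 0.00027705 - 0.0055703*I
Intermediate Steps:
r = 262/3 (r = -⅓*(-262) = 262/3 ≈ 87.333)
u = -8 (u = -11 + 3 = -8)
Q = -1/43 ≈ -0.023256
m(L, y) = √714/3 (m(L, y) = √(262/3 - 8) = √(238/3) = √714/3)
b = I*√32070 (b = √(-32070) = I*√32070 ≈ 179.08*I)
1/(b + m(994, Q)) = 1/(I*√32070 + √714/3) = 1/(√714/3 + I*√32070)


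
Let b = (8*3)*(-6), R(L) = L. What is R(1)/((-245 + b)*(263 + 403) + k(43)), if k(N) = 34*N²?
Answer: -1/196208 ≈ -5.0966e-6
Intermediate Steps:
b = -144 (b = 24*(-6) = -144)
R(1)/((-245 + b)*(263 + 403) + k(43)) = 1/((-245 - 144)*(263 + 403) + 34*43²) = 1/(-389*666 + 34*1849) = 1/(-259074 + 62866) = 1/(-196208) = -1/196208*1 = -1/196208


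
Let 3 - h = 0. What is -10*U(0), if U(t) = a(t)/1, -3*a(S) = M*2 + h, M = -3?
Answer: -10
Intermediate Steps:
h = 3 (h = 3 - 1*0 = 3 + 0 = 3)
a(S) = 1 (a(S) = -(-3*2 + 3)/3 = -(-6 + 3)/3 = -1/3*(-3) = 1)
U(t) = 1 (U(t) = 1/1 = 1*1 = 1)
-10*U(0) = -10*1 = -10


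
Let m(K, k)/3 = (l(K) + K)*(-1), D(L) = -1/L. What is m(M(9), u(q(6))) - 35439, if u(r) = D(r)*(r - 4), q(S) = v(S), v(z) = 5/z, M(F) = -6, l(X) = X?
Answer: -35403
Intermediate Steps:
q(S) = 5/S
u(r) = -(-4 + r)/r (u(r) = (-1/r)*(r - 4) = (-1/r)*(-4 + r) = -(-4 + r)/r)
m(K, k) = -6*K (m(K, k) = 3*((K + K)*(-1)) = 3*((2*K)*(-1)) = 3*(-2*K) = -6*K)
m(M(9), u(q(6))) - 35439 = -6*(-6) - 35439 = 36 - 35439 = -35403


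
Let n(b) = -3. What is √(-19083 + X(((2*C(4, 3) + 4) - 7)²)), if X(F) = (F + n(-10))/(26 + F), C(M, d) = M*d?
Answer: 3*I*√462398649/467 ≈ 138.14*I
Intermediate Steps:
X(F) = (-3 + F)/(26 + F) (X(F) = (F - 3)/(26 + F) = (-3 + F)/(26 + F))
√(-19083 + X(((2*C(4, 3) + 4) - 7)²)) = √(-19083 + (-3 + ((2*(4*3) + 4) - 7)²)/(26 + ((2*(4*3) + 4) - 7)²)) = √(-19083 + (-3 + ((2*12 + 4) - 7)²)/(26 + ((2*12 + 4) - 7)²)) = √(-19083 + (-3 + ((24 + 4) - 7)²)/(26 + ((24 + 4) - 7)²)) = √(-19083 + (-3 + (28 - 7)²)/(26 + (28 - 7)²)) = √(-19083 + (-3 + 21²)/(26 + 21²)) = √(-19083 + (-3 + 441)/(26 + 441)) = √(-19083 + 438/467) = √(-8911323/467) = 3*I*√462398649/467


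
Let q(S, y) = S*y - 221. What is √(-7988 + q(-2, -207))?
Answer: I*√7795 ≈ 88.289*I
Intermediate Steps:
q(S, y) = -221 + S*y
√(-7988 + q(-2, -207)) = √(-7988 + (-221 - 2*(-207))) = √(-7988 + (-221 + 414)) = √(-7988 + 193) = √(-7795) = I*√7795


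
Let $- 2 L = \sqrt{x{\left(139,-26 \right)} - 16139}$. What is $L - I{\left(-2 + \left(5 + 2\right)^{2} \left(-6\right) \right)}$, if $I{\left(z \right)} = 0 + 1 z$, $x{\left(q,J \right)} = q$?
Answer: $296 - 20 i \sqrt{10} \approx 296.0 - 63.246 i$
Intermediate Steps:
$L = - 20 i \sqrt{10}$ ($L = - \frac{\sqrt{139 - 16139}}{2} = - \frac{\sqrt{-16000}}{2} = - \frac{40 i \sqrt{10}}{2} = - 20 i \sqrt{10} \approx - 63.246 i$)
$I{\left(z \right)} = z$ ($I{\left(z \right)} = 0 + z = z$)
$L - I{\left(-2 + \left(5 + 2\right)^{2} \left(-6\right) \right)} = - 20 i \sqrt{10} - \left(-2 + \left(5 + 2\right)^{2} \left(-6\right)\right) = - 20 i \sqrt{10} - \left(-2 + 7^{2} \left(-6\right)\right) = - 20 i \sqrt{10} - \left(-2 + 49 \left(-6\right)\right) = - 20 i \sqrt{10} - \left(-2 - 294\right) = - 20 i \sqrt{10} - -296 = - 20 i \sqrt{10} + 296 = 296 - 20 i \sqrt{10}$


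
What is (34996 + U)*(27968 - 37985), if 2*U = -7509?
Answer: -625892211/2 ≈ -3.1295e+8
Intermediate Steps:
U = -7509/2 (U = (½)*(-7509) = -7509/2 ≈ -3754.5)
(34996 + U)*(27968 - 37985) = (34996 - 7509/2)*(27968 - 37985) = (62483/2)*(-10017) = -625892211/2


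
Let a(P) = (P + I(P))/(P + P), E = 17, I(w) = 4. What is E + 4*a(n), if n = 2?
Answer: 23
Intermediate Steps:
a(P) = (4 + P)/(2*P) (a(P) = (P + 4)/(P + P) = (4 + P)/((2*P)) = (4 + P)*(1/(2*P)) = (4 + P)/(2*P))
E + 4*a(n) = 17 + 4*((1/2)*(4 + 2)/2) = 17 + 4*((1/2)*(1/2)*6) = 17 + 4*(3/2) = 17 + 6 = 23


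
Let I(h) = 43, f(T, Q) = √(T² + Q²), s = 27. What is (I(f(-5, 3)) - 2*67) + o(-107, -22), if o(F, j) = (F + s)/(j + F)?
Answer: -11659/129 ≈ -90.380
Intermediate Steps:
f(T, Q) = √(Q² + T²)
o(F, j) = (27 + F)/(F + j) (o(F, j) = (F + 27)/(j + F) = (27 + F)/(F + j))
(I(f(-5, 3)) - 2*67) + o(-107, -22) = (43 - 2*67) + (27 - 107)/(-107 - 22) = (43 - 134) - 80/(-129) = -91 - 1/129*(-80) = -91 + 80/129 = -11659/129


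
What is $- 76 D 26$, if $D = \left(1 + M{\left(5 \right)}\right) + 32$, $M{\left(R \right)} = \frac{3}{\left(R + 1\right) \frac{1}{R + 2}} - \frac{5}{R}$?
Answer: $-70148$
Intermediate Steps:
$M{\left(R \right)} = - \frac{5}{R} + \frac{3 \left(2 + R\right)}{1 + R}$ ($M{\left(R \right)} = \frac{3}{\left(1 + R\right) \frac{1}{2 + R}} - \frac{5}{R} = \frac{3}{\frac{1}{2 + R} \left(1 + R\right)} - \frac{5}{R} = 3 \frac{2 + R}{1 + R} - \frac{5}{R} = \frac{3 \left(2 + R\right)}{1 + R} - \frac{5}{R} = - \frac{5}{R} + \frac{3 \left(2 + R\right)}{1 + R}$)
$D = \frac{71}{2}$ ($D = \left(1 + \frac{-5 + 5 + 3 \cdot 5^{2}}{5 \left(1 + 5\right)}\right) + 32 = \left(1 + \frac{-5 + 5 + 3 \cdot 25}{5 \cdot 6}\right) + 32 = \left(1 + \frac{1}{5} \cdot \frac{1}{6} \left(-5 + 5 + 75\right)\right) + 32 = \left(1 + \frac{1}{5} \cdot \frac{1}{6} \cdot 75\right) + 32 = \left(1 + \frac{5}{2}\right) + 32 = \frac{7}{2} + 32 = \frac{71}{2} \approx 35.5$)
$- 76 D 26 = \left(-76\right) \frac{71}{2} \cdot 26 = \left(-2698\right) 26 = -70148$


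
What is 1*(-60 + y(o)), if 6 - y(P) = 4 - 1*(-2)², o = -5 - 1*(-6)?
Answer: -54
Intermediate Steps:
o = 1 (o = -5 + 6 = 1)
y(P) = 6 (y(P) = 6 - (4 - 1*(-2)²) = 6 - (4 - 1*4) = 6 - (4 - 4) = 6 - 1*0 = 6 + 0 = 6)
1*(-60 + y(o)) = 1*(-60 + 6) = 1*(-54) = -54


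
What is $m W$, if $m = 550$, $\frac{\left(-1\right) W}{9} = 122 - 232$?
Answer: $544500$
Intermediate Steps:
$W = 990$ ($W = - 9 \left(122 - 232\right) = \left(-9\right) \left(-110\right) = 990$)
$m W = 550 \cdot 990 = 544500$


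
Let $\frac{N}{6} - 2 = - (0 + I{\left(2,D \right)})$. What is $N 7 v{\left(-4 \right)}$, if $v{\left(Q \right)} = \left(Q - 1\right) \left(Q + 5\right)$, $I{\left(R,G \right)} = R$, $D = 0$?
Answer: $0$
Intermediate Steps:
$v{\left(Q \right)} = \left(-1 + Q\right) \left(5 + Q\right)$
$N = 0$ ($N = 12 + 6 \left(- (0 + 2)\right) = 12 + 6 \left(\left(-1\right) 2\right) = 12 + 6 \left(-2\right) = 12 - 12 = 0$)
$N 7 v{\left(-4 \right)} = 0 \cdot 7 \left(-5 + \left(-4\right)^{2} + 4 \left(-4\right)\right) = 0 \left(-5 + 16 - 16\right) = 0 \left(-5\right) = 0$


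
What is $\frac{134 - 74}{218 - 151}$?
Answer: $\frac{60}{67} \approx 0.89552$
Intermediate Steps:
$\frac{134 - 74}{218 - 151} = \frac{60}{67}$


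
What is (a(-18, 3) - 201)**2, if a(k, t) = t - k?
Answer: 32400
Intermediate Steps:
(a(-18, 3) - 201)**2 = ((3 - 1*(-18)) - 201)**2 = ((3 + 18) - 201)**2 = (21 - 201)**2 = (-180)**2 = 32400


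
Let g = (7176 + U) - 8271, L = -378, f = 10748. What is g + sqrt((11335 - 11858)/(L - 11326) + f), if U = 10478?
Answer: 9383 + 3*sqrt(40897389610)/5852 ≈ 9486.7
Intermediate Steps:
g = 9383 (g = (7176 + 10478) - 8271 = 17654 - 8271 = 9383)
g + sqrt((11335 - 11858)/(L - 11326) + f) = 9383 + sqrt((11335 - 11858)/(-378 - 11326) + 10748) = 9383 + sqrt(-523/(-11704) + 10748) = 9383 + sqrt(-523*(-1/11704) + 10748) = 9383 + sqrt(523/11704 + 10748) = 9383 + sqrt(125795115/11704) = 9383 + 3*sqrt(40897389610)/5852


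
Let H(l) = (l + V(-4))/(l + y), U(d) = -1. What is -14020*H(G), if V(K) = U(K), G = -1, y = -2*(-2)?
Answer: 28040/3 ≈ 9346.7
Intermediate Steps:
y = 4
V(K) = -1
H(l) = (-1 + l)/(4 + l) (H(l) = (l - 1)/(l + 4) = (-1 + l)/(4 + l))
-14020*H(G) = -14020*(-1 - 1)/(4 - 1) = -14020*(-2)/3 = -14020*(-2/3) = 28040/3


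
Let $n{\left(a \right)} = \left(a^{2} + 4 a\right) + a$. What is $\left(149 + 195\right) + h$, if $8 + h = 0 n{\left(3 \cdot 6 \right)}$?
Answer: $336$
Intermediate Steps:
$n{\left(a \right)} = a^{2} + 5 a$
$h = -8$ ($h = -8 + 0 \cdot 3 \cdot 6 \left(5 + 3 \cdot 6\right) = -8 + 0 \cdot 18 \left(5 + 18\right) = -8 + 0 \cdot 18 \cdot 23 = -8 + 0 \cdot 414 = -8 + 0 = -8$)
$\left(149 + 195\right) + h = \left(149 + 195\right) - 8 = 344 - 8 = 336$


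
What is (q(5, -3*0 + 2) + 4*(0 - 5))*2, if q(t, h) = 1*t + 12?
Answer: -6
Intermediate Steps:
q(t, h) = 12 + t (q(t, h) = t + 12 = 12 + t)
(q(5, -3*0 + 2) + 4*(0 - 5))*2 = ((12 + 5) + 4*(0 - 5))*2 = (17 + 4*(-5))*2 = (17 - 20)*2 = -3*2 = -6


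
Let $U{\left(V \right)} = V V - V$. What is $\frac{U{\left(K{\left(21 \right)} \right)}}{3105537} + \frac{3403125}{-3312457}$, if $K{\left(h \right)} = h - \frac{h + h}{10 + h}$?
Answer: $- \frac{3385063972704737}{3295255473735683} \approx -1.0273$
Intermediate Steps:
$K{\left(h \right)} = h - \frac{2 h}{10 + h}$
$U{\left(V \right)} = V^{2} - V$
$\frac{U{\left(K{\left(21 \right)} \right)}}{3105537} + \frac{3403125}{-3312457} = \frac{\frac{21 \left(8 + 21\right)}{10 + 21} \left(-1 + \frac{21 \left(8 + 21\right)}{10 + 21}\right)}{3105537} + \frac{3403125}{-3312457} = 21 \cdot \frac{1}{31} \cdot 29 \left(-1 + 21 \cdot \frac{1}{31} \cdot 29\right) \frac{1}{3105537} + 3403125 \left(- \frac{1}{3312457}\right) = 21 \cdot \frac{1}{31} \cdot 29 \left(-1 + 21 \cdot \frac{1}{31} \cdot 29\right) \frac{1}{3105537} - \frac{3403125}{3312457} = \frac{609 \left(-1 + \frac{609}{31}\right)}{31} \cdot \frac{1}{3105537} - \frac{3403125}{3312457} = \frac{609}{31} \cdot \frac{578}{31} \cdot \frac{1}{3105537} - \frac{3403125}{3312457} = \frac{352002}{961} \cdot \frac{1}{3105537} - \frac{3403125}{3312457} = \frac{117334}{994807019} - \frac{3403125}{3312457} = - \frac{3385063972704737}{3295255473735683}$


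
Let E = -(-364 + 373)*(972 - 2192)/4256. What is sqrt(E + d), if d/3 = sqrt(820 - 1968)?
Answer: sqrt(730170 + 1698144*I*sqrt(287))/532 ≈ 7.2201 + 7.0392*I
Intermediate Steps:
E = 2745/1064 (E = -9*(-1220)/4256 = -(-10980)/4256 = -1*(-2745/1064) = 2745/1064 ≈ 2.5799)
d = 6*I*sqrt(287) (d = 3*sqrt(820 - 1968) = 3*sqrt(-1148) = 3*(2*I*sqrt(287)) = 6*I*sqrt(287) ≈ 101.65*I)
sqrt(E + d) = sqrt(2745/1064 + 6*I*sqrt(287))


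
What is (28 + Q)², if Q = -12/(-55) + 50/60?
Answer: 91910569/108900 ≈ 843.99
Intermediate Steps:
Q = 347/330 (Q = -12*(-1/55) + 50*(1/60) = 12/55 + ⅚ = 347/330 ≈ 1.0515)
(28 + Q)² = (28 + 347/330)² = (9587/330)² = 91910569/108900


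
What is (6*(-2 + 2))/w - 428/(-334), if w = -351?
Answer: 214/167 ≈ 1.2814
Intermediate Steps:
(6*(-2 + 2))/w - 428/(-334) = (6*(-2 + 2))/(-351) - 428/(-334) = (6*0)*(-1/351) - 428*(-1/334) = 0*(-1/351) + 214/167 = 0 + 214/167 = 214/167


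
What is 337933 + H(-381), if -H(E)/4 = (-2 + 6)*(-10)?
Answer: 338093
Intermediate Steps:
H(E) = 160 (H(E) = -4*(-2 + 6)*(-10) = -16*(-10) = -4*(-40) = 160)
337933 + H(-381) = 337933 + 160 = 338093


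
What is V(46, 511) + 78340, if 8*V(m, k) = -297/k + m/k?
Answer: 320253669/4088 ≈ 78340.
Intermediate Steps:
V(m, k) = -297/(8*k) + m/(8*k) (V(m, k) = (-297/k + m/k)/8 = -297/(8*k) + m/(8*k))
V(46, 511) + 78340 = (⅛)*(-297 + 46)/511 + 78340 = (⅛)*(1/511)*(-251) + 78340 = -251/4088 + 78340 = 320253669/4088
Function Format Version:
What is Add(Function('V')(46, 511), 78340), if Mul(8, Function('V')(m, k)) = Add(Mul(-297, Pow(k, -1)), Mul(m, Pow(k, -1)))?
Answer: Rational(320253669, 4088) ≈ 78340.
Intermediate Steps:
Function('V')(m, k) = Add(Mul(Rational(-297, 8), Pow(k, -1)), Mul(Rational(1, 8), m, Pow(k, -1))) (Function('V')(m, k) = Mul(Rational(1, 8), Add(Mul(-297, Pow(k, -1)), Mul(m, Pow(k, -1)))) = Add(Mul(Rational(-297, 8), Pow(k, -1)), Mul(Rational(1, 8), m, Pow(k, -1))))
Add(Function('V')(46, 511), 78340) = Add(Mul(Rational(1, 8), Pow(511, -1), Add(-297, 46)), 78340) = Add(Mul(Rational(1, 8), Rational(1, 511), -251), 78340) = Add(Rational(-251, 4088), 78340) = Rational(320253669, 4088)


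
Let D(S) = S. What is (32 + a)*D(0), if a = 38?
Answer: 0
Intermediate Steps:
(32 + a)*D(0) = (32 + 38)*0 = 70*0 = 0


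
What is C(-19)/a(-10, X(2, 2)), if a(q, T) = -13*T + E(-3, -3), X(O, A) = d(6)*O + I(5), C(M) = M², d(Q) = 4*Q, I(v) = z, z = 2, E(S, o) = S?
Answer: -361/653 ≈ -0.55283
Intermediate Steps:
I(v) = 2
X(O, A) = 2 + 24*O (X(O, A) = (4*6)*O + 2 = 24*O + 2 = 2 + 24*O)
a(q, T) = -3 - 13*T (a(q, T) = -13*T - 3 = -3 - 13*T)
C(-19)/a(-10, X(2, 2)) = (-19)²/(-3 - 13*(2 + 24*2)) = 361/(-3 - 13*(2 + 48)) = 361/(-3 - 13*50) = 361/(-3 - 650) = 361/(-653) = 361*(-1/653) = -361/653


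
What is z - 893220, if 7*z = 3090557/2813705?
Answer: -17592799970143/19695935 ≈ -8.9322e+5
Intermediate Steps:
z = 3090557/19695935 (z = (3090557/2813705)/7 = (3090557*(1/2813705))/7 = (⅐)*(3090557/2813705) = 3090557/19695935 ≈ 0.15691)
z - 893220 = 3090557/19695935 - 893220 = -17592799970143/19695935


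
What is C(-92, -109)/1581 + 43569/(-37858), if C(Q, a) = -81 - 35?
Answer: -73274117/59853498 ≈ -1.2242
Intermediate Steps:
C(Q, a) = -116
C(-92, -109)/1581 + 43569/(-37858) = -116/1581 + 43569/(-37858) = -116*1/1581 + 43569*(-1/37858) = -116/1581 - 43569/37858 = -73274117/59853498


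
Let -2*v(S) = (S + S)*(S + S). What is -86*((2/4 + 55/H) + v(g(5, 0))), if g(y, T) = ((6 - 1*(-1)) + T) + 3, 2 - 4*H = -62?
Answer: 134891/8 ≈ 16861.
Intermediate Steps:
H = 16 (H = ½ - ¼*(-62) = ½ + 31/2 = 16)
g(y, T) = 10 + T (g(y, T) = ((6 + 1) + T) + 3 = (7 + T) + 3 = 10 + T)
v(S) = -2*S² (v(S) = -(S + S)*(S + S)/2 = -2*S*2*S/2 = -2*S²)
-86*((2/4 + 55/H) + v(g(5, 0))) = -86*((2/4 + 55/16) - 2*(10 + 0)²) = -86*((2*(¼) + 55*(1/16)) - 2*10²) = -86*((½ + 55/16) - 2*100) = -86*(63/16 - 200) = -86*(-3137/16) = 134891/8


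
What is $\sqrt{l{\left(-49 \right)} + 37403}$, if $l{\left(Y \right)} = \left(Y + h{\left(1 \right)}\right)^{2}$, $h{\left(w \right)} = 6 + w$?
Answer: $\sqrt{39167} \approx 197.91$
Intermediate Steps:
$l{\left(Y \right)} = \left(7 + Y\right)^{2}$ ($l{\left(Y \right)} = \left(Y + \left(6 + 1\right)\right)^{2} = \left(Y + 7\right)^{2} = \left(7 + Y\right)^{2}$)
$\sqrt{l{\left(-49 \right)} + 37403} = \sqrt{\left(7 - 49\right)^{2} + 37403} = \sqrt{\left(-42\right)^{2} + 37403} = \sqrt{1764 + 37403} = \sqrt{39167}$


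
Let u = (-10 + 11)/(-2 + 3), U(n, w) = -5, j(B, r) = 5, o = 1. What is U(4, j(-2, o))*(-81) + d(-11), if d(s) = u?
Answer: 406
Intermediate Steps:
u = 1 (u = 1/1 = 1*1 = 1)
d(s) = 1
U(4, j(-2, o))*(-81) + d(-11) = -5*(-81) + 1 = 405 + 1 = 406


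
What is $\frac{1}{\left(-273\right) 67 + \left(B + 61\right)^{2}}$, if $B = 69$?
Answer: $- \frac{1}{1391} \approx -0.00071891$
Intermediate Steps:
$\frac{1}{\left(-273\right) 67 + \left(B + 61\right)^{2}} = \frac{1}{\left(-273\right) 67 + \left(69 + 61\right)^{2}} = \frac{1}{-18291 + 130^{2}} = \frac{1}{-18291 + 16900} = \frac{1}{-1391} = - \frac{1}{1391}$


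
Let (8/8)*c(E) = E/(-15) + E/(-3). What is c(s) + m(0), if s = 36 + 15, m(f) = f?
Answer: -102/5 ≈ -20.400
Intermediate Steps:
s = 51
c(E) = -2*E/5 (c(E) = E/(-15) + E/(-3) = E*(-1/15) + E*(-⅓) = -E/15 - E/3 = -2*E/5)
c(s) + m(0) = -⅖*51 + 0 = -102/5 + 0 = -102/5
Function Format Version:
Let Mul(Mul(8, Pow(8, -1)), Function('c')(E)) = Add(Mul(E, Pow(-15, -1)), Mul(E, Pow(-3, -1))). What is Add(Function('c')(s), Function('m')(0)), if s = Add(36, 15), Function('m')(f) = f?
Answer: Rational(-102, 5) ≈ -20.400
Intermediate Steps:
s = 51
Function('c')(E) = Mul(Rational(-2, 5), E) (Function('c')(E) = Add(Mul(E, Pow(-15, -1)), Mul(E, Pow(-3, -1))) = Add(Mul(E, Rational(-1, 15)), Mul(E, Rational(-1, 3))) = Add(Mul(Rational(-1, 15), E), Mul(Rational(-1, 3), E)) = Mul(Rational(-2, 5), E))
Add(Function('c')(s), Function('m')(0)) = Add(Mul(Rational(-2, 5), 51), 0) = Add(Rational(-102, 5), 0) = Rational(-102, 5)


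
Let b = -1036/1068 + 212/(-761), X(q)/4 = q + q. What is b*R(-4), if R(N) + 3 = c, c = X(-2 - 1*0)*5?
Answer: 21057349/203187 ≈ 103.64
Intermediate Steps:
X(q) = 8*q (X(q) = 4*(q + q) = 4*(2*q) = 8*q)
b = -253703/203187 (b = -1036*1/1068 + 212*(-1/761) = -259/267 - 212/761 = -253703/203187 ≈ -1.2486)
c = -80 (c = (8*(-2 - 1*0))*5 = (8*(-2 + 0))*5 = (8*(-2))*5 = -16*5 = -80)
R(N) = -83 (R(N) = -3 - 80 = -83)
b*R(-4) = -253703/203187*(-83) = 21057349/203187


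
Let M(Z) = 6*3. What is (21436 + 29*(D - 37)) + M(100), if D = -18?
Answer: 19859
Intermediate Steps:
M(Z) = 18
(21436 + 29*(D - 37)) + M(100) = (21436 + 29*(-18 - 37)) + 18 = (21436 + 29*(-55)) + 18 = (21436 - 1595) + 18 = 19841 + 18 = 19859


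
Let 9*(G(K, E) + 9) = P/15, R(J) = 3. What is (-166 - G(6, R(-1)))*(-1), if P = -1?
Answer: 21194/135 ≈ 156.99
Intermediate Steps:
G(K, E) = -1216/135 (G(K, E) = -9 + (-1/15)/9 = -9 + (-1*1/15)/9 = -9 + (⅑)*(-1/15) = -9 - 1/135 = -1216/135)
(-166 - G(6, R(-1)))*(-1) = (-166 - 1*(-1216/135))*(-1) = (-166 + 1216/135)*(-1) = -21194/135*(-1) = 21194/135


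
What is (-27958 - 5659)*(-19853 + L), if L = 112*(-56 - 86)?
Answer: 1202043069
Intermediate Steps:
L = -15904 (L = 112*(-142) = -15904)
(-27958 - 5659)*(-19853 + L) = (-27958 - 5659)*(-19853 - 15904) = -33617*(-35757) = 1202043069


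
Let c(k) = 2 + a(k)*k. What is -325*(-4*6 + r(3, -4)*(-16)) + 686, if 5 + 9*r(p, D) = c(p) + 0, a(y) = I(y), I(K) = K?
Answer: 35858/3 ≈ 11953.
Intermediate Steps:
a(y) = y
c(k) = 2 + k**2 (c(k) = 2 + k*k = 2 + k**2)
r(p, D) = -1/3 + p**2/9 (r(p, D) = -5/9 + ((2 + p**2) + 0)/9 = -5/9 + (2 + p**2)/9 = -5/9 + (2/9 + p**2/9) = -1/3 + p**2/9)
-325*(-4*6 + r(3, -4)*(-16)) + 686 = -325*(-4*6 + (-1/3 + (1/9)*3**2)*(-16)) + 686 = -325*(-24 + (-1/3 + (1/9)*9)*(-16)) + 686 = -325*(-24 + (-1/3 + 1)*(-16)) + 686 = -325*(-24 + (2/3)*(-16)) + 686 = -325*(-24 - 32/3) + 686 = -325*(-104/3) + 686 = 33800/3 + 686 = 35858/3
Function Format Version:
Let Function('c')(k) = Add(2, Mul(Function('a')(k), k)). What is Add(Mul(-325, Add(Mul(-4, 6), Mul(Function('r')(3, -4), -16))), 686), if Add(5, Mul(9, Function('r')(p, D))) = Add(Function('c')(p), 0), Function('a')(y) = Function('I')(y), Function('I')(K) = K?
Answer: Rational(35858, 3) ≈ 11953.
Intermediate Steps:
Function('a')(y) = y
Function('c')(k) = Add(2, Pow(k, 2)) (Function('c')(k) = Add(2, Mul(k, k)) = Add(2, Pow(k, 2)))
Function('r')(p, D) = Add(Rational(-1, 3), Mul(Rational(1, 9), Pow(p, 2))) (Function('r')(p, D) = Add(Rational(-5, 9), Mul(Rational(1, 9), Add(Add(2, Pow(p, 2)), 0))) = Add(Rational(-5, 9), Mul(Rational(1, 9), Add(2, Pow(p, 2)))) = Add(Rational(-5, 9), Add(Rational(2, 9), Mul(Rational(1, 9), Pow(p, 2)))) = Add(Rational(-1, 3), Mul(Rational(1, 9), Pow(p, 2))))
Add(Mul(-325, Add(Mul(-4, 6), Mul(Function('r')(3, -4), -16))), 686) = Add(Mul(-325, Add(Mul(-4, 6), Mul(Add(Rational(-1, 3), Mul(Rational(1, 9), Pow(3, 2))), -16))), 686) = Add(Mul(-325, Add(-24, Mul(Add(Rational(-1, 3), Mul(Rational(1, 9), 9)), -16))), 686) = Add(Mul(-325, Add(-24, Mul(Add(Rational(-1, 3), 1), -16))), 686) = Add(Mul(-325, Add(-24, Mul(Rational(2, 3), -16))), 686) = Add(Mul(-325, Add(-24, Rational(-32, 3))), 686) = Add(Mul(-325, Rational(-104, 3)), 686) = Add(Rational(33800, 3), 686) = Rational(35858, 3)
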